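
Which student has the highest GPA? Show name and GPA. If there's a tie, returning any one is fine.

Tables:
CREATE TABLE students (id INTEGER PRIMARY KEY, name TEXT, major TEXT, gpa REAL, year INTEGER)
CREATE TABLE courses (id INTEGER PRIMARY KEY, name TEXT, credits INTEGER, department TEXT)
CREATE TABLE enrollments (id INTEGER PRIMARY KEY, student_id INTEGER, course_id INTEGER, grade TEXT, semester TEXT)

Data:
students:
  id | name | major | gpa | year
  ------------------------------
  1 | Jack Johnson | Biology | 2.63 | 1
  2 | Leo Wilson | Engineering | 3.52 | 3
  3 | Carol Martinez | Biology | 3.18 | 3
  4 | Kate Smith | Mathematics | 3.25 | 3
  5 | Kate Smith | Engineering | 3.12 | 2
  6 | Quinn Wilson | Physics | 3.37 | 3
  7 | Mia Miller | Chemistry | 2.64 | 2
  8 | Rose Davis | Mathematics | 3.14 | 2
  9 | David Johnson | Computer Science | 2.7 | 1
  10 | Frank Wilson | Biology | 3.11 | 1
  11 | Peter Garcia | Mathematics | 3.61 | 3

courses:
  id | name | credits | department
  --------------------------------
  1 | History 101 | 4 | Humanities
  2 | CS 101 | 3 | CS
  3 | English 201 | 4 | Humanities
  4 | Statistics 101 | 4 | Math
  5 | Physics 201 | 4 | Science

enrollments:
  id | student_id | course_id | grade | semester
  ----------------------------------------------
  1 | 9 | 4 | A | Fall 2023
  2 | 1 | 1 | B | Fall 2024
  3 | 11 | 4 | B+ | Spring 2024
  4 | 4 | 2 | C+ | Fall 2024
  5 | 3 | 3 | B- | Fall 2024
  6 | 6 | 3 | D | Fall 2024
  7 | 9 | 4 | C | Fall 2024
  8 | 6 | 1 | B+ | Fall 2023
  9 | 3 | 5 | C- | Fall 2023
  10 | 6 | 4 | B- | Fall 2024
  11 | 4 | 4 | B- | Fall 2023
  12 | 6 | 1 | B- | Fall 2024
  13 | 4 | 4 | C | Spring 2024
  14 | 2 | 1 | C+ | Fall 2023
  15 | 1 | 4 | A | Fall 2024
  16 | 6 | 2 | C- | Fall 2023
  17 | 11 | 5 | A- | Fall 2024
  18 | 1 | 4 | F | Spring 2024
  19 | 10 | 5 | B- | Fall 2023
SELECT name, gpa FROM students ORDER BY gpa DESC LIMIT 1

Execution result:
name | gpa
Peter Garcia | 3.61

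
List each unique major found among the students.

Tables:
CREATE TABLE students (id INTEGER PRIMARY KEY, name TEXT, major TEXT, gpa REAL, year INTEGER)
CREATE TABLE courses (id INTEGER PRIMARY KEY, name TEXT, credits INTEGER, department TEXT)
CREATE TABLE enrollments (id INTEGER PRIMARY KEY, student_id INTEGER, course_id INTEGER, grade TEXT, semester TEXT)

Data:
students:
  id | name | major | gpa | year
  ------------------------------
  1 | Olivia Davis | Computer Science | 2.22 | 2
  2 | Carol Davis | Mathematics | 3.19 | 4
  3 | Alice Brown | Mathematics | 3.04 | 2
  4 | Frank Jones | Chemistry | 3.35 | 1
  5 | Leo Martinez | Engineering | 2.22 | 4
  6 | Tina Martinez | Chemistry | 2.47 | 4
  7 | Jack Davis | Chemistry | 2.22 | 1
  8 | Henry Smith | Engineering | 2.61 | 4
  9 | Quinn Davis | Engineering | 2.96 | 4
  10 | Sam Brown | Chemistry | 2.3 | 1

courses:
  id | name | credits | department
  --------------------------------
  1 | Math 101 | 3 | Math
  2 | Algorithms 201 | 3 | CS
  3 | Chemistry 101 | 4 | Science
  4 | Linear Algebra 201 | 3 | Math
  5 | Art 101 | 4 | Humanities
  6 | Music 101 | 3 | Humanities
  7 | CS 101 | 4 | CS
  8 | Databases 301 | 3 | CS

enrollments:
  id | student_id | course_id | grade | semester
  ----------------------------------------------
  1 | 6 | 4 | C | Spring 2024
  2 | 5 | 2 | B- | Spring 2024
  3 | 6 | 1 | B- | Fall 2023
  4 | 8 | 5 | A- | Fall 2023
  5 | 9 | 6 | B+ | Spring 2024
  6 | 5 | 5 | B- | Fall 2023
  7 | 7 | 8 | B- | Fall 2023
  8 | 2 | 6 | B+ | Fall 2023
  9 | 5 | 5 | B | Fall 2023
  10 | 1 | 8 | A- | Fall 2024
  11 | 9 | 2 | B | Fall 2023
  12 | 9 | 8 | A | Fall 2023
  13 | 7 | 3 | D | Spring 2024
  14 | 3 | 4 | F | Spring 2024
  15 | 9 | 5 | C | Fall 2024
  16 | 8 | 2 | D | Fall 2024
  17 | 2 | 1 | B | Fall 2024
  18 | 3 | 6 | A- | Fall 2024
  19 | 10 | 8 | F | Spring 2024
SELECT DISTINCT major FROM students

Execution result:
major
Computer Science
Mathematics
Chemistry
Engineering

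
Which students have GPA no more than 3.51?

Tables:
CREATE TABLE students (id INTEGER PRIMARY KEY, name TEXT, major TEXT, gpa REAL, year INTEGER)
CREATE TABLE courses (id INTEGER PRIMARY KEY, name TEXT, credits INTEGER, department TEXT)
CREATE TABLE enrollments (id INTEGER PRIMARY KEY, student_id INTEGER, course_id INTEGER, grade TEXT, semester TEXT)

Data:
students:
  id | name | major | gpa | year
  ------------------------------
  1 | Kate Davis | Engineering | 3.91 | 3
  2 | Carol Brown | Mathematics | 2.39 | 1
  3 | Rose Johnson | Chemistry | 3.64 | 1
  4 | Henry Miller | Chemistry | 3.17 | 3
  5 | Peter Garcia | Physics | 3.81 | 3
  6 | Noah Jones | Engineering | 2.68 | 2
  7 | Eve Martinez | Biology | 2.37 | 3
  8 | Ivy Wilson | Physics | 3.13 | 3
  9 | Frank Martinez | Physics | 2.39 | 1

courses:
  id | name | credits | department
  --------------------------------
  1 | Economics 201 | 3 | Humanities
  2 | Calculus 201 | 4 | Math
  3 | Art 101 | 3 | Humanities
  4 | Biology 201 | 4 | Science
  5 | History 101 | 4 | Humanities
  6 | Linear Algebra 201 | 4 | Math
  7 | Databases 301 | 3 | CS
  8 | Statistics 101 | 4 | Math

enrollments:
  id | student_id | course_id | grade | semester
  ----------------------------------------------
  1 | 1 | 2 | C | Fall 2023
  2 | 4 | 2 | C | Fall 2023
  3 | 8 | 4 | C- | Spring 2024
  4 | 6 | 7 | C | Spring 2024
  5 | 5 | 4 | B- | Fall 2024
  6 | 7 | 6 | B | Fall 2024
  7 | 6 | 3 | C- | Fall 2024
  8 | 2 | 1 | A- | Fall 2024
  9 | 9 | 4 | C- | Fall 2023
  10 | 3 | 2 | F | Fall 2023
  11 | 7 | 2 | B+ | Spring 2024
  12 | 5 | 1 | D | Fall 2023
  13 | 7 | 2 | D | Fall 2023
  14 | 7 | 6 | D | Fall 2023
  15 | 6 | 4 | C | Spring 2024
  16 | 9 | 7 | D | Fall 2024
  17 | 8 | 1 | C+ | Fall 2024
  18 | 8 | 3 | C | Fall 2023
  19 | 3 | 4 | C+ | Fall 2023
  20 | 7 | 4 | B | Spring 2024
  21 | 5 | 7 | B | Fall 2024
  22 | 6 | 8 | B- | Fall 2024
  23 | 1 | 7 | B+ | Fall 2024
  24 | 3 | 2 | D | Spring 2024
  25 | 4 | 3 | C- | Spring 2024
SELECT name, gpa FROM students WHERE gpa <= 3.51

Execution result:
name | gpa
Carol Brown | 2.39
Henry Miller | 3.17
Noah Jones | 2.68
Eve Martinez | 2.37
Ivy Wilson | 3.13
Frank Martinez | 2.39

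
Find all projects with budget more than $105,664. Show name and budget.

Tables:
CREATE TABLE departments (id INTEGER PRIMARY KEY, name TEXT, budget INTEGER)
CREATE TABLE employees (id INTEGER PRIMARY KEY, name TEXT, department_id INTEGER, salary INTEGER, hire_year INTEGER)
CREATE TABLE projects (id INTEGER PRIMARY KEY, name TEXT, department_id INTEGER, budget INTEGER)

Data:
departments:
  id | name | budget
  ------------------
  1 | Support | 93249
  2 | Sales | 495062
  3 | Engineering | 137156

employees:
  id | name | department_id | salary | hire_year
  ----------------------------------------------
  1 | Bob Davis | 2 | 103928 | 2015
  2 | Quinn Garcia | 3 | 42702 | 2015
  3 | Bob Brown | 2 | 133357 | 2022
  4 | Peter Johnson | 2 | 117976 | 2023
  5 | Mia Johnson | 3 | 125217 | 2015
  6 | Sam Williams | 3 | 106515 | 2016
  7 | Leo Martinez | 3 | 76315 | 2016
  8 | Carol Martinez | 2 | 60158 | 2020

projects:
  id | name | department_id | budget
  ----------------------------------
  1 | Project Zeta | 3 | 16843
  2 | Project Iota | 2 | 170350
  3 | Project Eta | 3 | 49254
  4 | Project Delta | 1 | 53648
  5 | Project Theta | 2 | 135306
SELECT name, budget FROM projects WHERE budget > 105664

Execution result:
name | budget
Project Iota | 170350
Project Theta | 135306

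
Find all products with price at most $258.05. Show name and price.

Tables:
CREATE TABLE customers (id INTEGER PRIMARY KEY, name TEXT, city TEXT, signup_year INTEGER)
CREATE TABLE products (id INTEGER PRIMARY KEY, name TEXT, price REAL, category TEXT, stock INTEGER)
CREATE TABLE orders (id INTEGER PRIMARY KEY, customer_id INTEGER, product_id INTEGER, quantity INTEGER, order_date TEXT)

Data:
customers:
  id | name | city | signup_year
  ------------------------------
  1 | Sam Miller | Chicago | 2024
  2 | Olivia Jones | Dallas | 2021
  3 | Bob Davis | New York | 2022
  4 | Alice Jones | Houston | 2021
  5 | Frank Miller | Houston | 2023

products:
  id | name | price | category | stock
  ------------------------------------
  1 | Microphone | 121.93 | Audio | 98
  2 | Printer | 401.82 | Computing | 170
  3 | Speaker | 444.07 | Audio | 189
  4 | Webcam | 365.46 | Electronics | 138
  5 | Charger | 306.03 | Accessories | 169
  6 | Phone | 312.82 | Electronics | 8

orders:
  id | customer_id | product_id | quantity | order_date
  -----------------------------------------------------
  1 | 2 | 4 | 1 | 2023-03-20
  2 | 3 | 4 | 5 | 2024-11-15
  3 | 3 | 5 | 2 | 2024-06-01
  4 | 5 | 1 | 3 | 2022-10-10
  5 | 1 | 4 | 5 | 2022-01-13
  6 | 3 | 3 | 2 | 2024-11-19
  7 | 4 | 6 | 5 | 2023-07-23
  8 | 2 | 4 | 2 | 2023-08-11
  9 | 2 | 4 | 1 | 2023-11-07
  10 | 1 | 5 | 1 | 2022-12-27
SELECT name, price FROM products WHERE price <= 258.05

Execution result:
name | price
Microphone | 121.93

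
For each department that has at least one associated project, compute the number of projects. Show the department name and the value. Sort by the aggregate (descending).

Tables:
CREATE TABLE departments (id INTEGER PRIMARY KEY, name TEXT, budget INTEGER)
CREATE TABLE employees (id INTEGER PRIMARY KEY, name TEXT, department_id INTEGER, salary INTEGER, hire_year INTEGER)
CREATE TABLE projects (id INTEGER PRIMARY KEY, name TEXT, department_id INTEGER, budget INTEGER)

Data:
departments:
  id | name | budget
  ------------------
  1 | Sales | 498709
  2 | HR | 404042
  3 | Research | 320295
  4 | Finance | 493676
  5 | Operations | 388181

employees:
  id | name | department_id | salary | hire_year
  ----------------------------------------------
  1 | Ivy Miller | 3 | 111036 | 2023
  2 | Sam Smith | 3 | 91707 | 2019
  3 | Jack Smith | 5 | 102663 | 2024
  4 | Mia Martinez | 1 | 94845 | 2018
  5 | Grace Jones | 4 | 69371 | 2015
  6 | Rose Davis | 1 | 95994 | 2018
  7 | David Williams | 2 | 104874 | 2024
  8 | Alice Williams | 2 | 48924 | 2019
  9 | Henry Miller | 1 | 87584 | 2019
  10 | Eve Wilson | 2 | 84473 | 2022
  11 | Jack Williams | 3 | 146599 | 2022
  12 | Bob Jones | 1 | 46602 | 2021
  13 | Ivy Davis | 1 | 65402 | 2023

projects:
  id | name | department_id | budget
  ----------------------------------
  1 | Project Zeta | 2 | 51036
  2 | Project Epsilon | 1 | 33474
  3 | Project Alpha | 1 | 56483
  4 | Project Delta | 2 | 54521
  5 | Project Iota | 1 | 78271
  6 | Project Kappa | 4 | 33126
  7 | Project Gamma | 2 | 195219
SELECT p.name, COUNT(*) AS n FROM projects c JOIN departments p ON c.department_id = p.id GROUP BY p.id, p.name ORDER BY n DESC

Execution result:
name | n
Sales | 3
HR | 3
Finance | 1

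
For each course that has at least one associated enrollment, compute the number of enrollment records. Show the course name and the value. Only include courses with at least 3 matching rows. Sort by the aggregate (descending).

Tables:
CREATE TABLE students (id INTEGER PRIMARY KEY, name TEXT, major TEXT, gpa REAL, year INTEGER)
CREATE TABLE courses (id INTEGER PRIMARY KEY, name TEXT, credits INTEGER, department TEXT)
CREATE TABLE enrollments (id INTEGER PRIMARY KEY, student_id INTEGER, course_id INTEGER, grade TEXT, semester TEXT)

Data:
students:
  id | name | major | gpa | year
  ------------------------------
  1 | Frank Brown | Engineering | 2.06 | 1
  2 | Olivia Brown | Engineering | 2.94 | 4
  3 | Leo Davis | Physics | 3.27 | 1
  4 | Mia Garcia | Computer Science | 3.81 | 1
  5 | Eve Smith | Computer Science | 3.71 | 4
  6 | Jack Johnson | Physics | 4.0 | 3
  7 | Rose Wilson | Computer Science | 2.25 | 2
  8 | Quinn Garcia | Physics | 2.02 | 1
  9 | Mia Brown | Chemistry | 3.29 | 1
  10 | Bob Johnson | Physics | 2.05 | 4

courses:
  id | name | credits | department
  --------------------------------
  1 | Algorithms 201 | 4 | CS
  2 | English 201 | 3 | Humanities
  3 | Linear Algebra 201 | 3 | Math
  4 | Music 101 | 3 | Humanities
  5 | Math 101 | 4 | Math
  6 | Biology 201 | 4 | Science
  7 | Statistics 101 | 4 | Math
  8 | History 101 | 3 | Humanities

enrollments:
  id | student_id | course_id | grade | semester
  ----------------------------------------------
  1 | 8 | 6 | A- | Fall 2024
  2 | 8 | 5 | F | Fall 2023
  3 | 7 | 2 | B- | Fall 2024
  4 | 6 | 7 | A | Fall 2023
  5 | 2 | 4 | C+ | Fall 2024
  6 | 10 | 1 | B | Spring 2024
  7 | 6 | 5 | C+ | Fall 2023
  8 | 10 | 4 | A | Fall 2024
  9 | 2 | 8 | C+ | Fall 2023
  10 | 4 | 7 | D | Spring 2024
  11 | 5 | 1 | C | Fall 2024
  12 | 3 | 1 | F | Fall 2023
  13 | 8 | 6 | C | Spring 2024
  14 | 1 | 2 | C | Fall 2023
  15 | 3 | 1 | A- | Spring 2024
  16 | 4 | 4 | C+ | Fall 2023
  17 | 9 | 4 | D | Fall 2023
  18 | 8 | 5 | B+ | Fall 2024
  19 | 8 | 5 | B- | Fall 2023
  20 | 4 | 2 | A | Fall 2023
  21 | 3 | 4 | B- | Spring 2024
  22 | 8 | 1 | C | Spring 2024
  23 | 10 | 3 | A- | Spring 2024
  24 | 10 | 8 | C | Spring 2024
SELECT p.name, COUNT(*) AS n FROM enrollments c JOIN courses p ON c.course_id = p.id GROUP BY p.id, p.name HAVING COUNT(*) >= 3 ORDER BY n DESC

Execution result:
name | n
Algorithms 201 | 5
Music 101 | 5
Math 101 | 4
English 201 | 3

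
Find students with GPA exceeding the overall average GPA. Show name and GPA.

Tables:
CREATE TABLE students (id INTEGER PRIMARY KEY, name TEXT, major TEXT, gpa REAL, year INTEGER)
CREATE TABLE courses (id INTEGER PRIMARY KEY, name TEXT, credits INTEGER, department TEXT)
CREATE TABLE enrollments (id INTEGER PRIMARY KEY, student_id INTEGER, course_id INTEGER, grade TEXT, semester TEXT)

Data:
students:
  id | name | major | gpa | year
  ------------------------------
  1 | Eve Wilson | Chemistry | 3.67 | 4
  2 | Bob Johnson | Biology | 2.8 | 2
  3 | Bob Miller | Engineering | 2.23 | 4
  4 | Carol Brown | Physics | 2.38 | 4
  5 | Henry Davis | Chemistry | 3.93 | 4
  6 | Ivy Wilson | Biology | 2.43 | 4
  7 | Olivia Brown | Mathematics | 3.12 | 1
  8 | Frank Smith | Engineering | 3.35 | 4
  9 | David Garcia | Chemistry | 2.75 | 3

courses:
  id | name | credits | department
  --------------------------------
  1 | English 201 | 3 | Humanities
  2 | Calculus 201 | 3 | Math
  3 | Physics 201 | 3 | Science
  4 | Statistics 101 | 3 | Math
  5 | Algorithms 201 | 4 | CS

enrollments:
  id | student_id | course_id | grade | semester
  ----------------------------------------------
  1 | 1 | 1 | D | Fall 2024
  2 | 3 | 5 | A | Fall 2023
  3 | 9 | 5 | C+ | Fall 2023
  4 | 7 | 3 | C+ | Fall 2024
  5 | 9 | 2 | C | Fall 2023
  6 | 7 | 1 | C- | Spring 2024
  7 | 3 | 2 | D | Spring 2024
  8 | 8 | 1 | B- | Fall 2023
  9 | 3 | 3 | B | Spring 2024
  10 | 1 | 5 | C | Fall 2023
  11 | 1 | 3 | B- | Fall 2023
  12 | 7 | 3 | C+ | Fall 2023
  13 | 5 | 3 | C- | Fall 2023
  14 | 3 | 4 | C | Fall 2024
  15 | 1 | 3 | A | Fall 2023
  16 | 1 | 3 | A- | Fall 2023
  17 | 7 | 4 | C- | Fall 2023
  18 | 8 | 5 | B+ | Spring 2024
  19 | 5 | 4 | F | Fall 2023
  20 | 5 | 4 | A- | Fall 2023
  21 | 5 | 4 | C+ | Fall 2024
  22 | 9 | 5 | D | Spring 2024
SELECT name, gpa FROM students WHERE gpa > (SELECT AVG(gpa) FROM students)

Execution result:
name | gpa
Eve Wilson | 3.67
Henry Davis | 3.93
Olivia Brown | 3.12
Frank Smith | 3.35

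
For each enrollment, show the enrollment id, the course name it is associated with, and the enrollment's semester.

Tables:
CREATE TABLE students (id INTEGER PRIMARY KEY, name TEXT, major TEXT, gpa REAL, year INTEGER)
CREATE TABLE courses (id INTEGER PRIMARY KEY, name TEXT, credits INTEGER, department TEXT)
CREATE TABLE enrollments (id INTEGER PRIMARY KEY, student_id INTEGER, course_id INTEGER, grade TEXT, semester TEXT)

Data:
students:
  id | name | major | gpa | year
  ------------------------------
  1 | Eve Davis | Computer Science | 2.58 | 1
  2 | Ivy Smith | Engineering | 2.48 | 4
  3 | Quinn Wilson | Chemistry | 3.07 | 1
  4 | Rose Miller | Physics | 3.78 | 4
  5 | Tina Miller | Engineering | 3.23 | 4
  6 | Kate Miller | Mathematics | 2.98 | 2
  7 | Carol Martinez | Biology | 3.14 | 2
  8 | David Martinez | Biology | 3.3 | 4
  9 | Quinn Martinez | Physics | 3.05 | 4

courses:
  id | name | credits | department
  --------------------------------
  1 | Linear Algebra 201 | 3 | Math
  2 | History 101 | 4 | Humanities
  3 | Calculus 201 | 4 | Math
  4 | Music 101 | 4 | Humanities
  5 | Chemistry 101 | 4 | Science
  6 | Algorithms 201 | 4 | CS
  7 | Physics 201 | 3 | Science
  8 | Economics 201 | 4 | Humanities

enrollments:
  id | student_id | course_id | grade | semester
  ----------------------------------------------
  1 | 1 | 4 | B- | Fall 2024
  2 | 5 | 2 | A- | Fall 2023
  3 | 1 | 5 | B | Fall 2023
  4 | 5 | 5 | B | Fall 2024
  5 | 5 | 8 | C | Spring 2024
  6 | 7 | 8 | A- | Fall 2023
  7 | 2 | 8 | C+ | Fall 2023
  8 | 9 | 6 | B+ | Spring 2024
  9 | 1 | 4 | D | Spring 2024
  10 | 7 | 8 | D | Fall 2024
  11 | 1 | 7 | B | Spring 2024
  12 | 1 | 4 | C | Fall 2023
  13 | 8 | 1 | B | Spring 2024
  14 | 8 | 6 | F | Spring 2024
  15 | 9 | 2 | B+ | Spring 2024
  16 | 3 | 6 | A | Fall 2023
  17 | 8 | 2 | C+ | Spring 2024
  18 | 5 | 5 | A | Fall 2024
SELECT c.id, p.name AS course, c.semester FROM enrollments c JOIN courses p ON c.course_id = p.id

Execution result:
id | course | semester
1 | Music 101 | Fall 2024
2 | History 101 | Fall 2023
3 | Chemistry 101 | Fall 2023
4 | Chemistry 101 | Fall 2024
5 | Economics 201 | Spring 2024
6 | Economics 201 | Fall 2023
7 | Economics 201 | Fall 2023
8 | Algorithms 201 | Spring 2024
9 | Music 101 | Spring 2024
10 | Economics 201 | Fall 2024
11 | Physics 201 | Spring 2024
12 | Music 101 | Fall 2023
13 | Linear Algebra 201 | Spring 2024
14 | Algorithms 201 | Spring 2024
15 | History 101 | Spring 2024
16 | Algorithms 201 | Fall 2023
17 | History 101 | Spring 2024
18 | Chemistry 101 | Fall 2024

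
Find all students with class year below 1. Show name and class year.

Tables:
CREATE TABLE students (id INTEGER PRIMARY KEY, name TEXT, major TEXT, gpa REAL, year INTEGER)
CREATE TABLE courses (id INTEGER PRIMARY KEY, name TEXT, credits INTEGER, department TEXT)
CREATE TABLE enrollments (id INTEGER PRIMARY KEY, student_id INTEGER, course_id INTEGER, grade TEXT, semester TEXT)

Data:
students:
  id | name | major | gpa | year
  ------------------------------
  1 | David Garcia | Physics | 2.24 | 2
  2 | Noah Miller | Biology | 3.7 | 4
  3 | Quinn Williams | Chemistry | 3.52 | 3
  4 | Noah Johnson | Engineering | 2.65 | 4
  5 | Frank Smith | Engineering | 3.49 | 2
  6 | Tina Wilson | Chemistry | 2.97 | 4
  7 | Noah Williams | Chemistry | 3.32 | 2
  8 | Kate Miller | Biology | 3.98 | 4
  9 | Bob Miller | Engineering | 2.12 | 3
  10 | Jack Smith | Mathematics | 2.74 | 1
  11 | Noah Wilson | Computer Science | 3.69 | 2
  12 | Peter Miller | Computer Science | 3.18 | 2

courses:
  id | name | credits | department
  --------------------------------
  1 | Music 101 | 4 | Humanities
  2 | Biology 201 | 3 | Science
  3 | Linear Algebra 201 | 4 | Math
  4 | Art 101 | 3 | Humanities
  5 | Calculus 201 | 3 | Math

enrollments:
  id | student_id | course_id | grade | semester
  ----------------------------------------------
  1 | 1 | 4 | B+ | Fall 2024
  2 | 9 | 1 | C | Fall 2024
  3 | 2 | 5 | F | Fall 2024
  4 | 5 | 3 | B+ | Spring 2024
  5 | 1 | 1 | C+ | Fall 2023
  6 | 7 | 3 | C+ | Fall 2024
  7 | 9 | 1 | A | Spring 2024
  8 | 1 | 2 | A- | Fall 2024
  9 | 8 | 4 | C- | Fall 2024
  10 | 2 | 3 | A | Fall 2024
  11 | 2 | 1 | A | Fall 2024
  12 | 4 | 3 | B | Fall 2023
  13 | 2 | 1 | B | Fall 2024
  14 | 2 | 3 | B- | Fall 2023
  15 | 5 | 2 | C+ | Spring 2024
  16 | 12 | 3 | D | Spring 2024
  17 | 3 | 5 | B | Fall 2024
SELECT name, year FROM students WHERE year < 1

Execution result:
(no rows)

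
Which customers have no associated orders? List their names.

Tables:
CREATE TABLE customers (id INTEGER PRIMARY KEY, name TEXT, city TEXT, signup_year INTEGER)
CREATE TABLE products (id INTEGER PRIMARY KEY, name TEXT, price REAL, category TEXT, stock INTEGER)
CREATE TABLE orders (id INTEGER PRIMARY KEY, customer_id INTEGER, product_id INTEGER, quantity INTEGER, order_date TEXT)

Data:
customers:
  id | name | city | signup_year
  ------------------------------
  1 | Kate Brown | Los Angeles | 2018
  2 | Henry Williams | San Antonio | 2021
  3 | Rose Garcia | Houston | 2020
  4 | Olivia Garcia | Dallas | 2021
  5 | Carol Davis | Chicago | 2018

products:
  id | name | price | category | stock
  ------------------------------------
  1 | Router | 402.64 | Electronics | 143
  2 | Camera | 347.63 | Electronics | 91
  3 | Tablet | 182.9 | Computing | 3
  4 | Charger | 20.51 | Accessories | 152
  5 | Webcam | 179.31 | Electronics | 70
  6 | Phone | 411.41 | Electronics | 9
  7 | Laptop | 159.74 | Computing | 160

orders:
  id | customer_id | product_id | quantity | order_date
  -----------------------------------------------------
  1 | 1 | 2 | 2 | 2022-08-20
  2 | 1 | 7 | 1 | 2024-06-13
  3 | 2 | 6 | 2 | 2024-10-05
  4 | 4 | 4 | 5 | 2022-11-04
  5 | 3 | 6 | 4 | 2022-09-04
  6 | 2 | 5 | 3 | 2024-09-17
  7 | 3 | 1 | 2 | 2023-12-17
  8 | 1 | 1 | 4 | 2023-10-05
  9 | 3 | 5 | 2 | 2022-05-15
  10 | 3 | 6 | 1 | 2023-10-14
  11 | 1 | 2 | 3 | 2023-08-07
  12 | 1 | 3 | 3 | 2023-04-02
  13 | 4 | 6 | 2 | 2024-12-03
SELECT p.name FROM customers p LEFT JOIN orders c ON c.customer_id = p.id WHERE c.id IS NULL

Execution result:
Carol Davis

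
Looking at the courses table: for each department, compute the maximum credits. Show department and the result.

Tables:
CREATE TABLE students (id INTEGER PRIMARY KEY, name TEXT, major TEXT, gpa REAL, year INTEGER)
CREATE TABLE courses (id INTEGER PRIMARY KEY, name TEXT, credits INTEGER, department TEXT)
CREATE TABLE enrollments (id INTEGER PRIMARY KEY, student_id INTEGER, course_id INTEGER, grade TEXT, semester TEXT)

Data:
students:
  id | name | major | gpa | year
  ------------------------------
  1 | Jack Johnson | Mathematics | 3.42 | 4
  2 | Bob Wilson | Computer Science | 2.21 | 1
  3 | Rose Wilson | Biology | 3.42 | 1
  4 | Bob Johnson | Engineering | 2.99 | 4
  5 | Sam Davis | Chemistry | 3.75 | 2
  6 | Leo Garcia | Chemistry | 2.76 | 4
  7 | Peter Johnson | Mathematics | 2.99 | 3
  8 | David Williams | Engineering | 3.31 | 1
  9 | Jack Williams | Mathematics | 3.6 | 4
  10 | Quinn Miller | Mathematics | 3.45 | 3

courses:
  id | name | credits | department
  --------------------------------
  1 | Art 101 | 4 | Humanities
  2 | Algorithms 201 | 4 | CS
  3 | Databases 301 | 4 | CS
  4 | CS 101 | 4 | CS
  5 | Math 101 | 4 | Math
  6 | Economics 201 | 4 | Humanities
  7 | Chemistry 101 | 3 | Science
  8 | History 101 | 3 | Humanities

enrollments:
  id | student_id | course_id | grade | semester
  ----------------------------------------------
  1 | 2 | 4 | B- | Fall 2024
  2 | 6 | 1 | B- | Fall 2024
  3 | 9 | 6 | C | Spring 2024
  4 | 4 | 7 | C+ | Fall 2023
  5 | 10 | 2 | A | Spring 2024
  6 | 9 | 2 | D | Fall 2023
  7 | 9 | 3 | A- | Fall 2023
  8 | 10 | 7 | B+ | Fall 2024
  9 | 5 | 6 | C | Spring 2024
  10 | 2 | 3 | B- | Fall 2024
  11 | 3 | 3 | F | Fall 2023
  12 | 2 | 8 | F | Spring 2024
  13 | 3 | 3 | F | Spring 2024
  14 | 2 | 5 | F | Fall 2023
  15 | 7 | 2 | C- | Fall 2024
SELECT department, MAX(credits) AS max_credits FROM courses GROUP BY department

Execution result:
department | max_credits
CS | 4
Humanities | 4
Math | 4
Science | 3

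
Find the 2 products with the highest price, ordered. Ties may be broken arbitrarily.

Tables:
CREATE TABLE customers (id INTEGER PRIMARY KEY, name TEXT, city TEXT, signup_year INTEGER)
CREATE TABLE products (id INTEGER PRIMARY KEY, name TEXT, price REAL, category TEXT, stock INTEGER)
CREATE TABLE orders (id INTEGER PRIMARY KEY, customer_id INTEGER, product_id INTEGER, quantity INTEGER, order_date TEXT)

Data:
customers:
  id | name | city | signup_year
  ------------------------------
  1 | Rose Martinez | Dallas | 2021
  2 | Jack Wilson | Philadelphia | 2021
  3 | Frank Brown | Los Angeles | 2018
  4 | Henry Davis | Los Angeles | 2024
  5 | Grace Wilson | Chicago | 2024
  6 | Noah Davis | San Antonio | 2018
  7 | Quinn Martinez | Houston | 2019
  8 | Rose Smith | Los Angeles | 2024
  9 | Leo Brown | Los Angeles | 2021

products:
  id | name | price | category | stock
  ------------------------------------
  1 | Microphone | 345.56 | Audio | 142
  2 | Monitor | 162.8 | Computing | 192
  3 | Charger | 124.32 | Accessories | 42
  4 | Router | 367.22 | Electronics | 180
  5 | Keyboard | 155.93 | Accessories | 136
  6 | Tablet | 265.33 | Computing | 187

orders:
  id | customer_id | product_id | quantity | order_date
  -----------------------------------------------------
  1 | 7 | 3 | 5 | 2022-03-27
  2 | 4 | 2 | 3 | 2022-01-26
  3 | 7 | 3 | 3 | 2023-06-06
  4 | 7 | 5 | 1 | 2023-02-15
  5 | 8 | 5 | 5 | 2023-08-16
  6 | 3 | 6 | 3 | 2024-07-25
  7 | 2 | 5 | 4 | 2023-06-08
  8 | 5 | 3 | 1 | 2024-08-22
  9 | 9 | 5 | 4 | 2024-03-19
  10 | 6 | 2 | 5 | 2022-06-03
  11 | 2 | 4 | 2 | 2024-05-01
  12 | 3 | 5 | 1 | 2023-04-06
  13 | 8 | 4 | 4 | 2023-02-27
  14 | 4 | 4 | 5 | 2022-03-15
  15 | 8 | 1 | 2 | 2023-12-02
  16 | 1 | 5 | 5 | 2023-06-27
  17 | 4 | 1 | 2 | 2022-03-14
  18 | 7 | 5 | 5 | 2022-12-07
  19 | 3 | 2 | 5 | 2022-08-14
SELECT name, price FROM products ORDER BY price DESC LIMIT 2

Execution result:
name | price
Router | 367.22
Microphone | 345.56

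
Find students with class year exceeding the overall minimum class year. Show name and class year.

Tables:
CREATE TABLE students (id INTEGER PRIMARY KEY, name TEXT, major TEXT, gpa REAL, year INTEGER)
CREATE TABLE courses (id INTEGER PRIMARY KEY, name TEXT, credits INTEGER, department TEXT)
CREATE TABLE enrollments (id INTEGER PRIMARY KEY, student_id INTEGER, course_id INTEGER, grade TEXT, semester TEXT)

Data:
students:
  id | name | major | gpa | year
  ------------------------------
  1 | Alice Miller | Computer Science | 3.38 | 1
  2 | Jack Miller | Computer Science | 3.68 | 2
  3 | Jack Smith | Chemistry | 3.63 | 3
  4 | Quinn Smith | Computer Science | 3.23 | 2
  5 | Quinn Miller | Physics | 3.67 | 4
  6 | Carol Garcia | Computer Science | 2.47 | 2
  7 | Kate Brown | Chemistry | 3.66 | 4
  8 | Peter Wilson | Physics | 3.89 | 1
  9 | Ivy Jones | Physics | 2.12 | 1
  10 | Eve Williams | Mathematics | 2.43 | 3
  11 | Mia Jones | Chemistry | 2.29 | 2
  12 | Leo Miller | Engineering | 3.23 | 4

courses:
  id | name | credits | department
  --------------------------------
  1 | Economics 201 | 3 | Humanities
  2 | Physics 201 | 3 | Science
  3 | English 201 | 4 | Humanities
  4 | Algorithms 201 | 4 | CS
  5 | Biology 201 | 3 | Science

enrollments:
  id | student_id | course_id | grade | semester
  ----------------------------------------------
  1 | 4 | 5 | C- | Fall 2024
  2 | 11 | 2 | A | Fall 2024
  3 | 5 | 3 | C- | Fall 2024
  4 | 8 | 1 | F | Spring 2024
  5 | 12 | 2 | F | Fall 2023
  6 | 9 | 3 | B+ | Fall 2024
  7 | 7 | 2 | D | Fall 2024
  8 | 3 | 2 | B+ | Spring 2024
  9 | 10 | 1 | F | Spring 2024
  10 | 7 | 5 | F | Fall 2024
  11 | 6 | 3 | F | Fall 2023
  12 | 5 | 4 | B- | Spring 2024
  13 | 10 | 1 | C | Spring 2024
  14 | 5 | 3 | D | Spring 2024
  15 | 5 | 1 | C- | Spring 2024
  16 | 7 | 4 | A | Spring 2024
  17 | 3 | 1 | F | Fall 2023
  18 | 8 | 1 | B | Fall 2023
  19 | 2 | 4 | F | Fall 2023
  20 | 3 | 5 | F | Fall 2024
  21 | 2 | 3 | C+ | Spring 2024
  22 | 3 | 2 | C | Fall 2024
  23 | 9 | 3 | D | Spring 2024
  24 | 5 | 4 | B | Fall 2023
SELECT name, year FROM students WHERE year > (SELECT MIN(year) FROM students)

Execution result:
name | year
Jack Miller | 2
Jack Smith | 3
Quinn Smith | 2
Quinn Miller | 4
Carol Garcia | 2
Kate Brown | 4
Eve Williams | 3
Mia Jones | 2
Leo Miller | 4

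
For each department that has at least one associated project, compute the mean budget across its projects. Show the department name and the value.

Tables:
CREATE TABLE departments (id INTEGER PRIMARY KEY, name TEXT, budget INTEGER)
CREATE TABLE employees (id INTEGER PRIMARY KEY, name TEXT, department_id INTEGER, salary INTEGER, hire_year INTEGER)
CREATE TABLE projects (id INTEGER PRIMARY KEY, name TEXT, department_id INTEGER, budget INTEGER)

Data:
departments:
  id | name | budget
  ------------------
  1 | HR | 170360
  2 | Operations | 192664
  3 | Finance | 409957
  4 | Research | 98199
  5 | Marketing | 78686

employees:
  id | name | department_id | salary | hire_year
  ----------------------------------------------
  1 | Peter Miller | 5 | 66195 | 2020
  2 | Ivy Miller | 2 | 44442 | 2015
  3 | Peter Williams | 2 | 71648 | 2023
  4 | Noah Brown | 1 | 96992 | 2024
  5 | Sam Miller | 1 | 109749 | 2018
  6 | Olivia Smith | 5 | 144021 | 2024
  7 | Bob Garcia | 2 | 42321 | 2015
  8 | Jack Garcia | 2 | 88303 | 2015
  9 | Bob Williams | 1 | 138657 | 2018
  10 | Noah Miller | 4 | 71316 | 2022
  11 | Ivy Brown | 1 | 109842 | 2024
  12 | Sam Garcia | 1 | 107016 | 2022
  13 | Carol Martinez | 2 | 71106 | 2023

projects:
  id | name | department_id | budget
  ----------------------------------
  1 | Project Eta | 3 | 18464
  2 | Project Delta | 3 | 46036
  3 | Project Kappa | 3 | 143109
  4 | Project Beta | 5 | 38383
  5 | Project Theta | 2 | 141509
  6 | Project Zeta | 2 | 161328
SELECT p.name, AVG(c.budget) AS avg_budget FROM projects c JOIN departments p ON c.department_id = p.id GROUP BY p.id, p.name

Execution result:
name | avg_budget
Operations | 151418.50
Finance | 69203.00
Marketing | 38383.00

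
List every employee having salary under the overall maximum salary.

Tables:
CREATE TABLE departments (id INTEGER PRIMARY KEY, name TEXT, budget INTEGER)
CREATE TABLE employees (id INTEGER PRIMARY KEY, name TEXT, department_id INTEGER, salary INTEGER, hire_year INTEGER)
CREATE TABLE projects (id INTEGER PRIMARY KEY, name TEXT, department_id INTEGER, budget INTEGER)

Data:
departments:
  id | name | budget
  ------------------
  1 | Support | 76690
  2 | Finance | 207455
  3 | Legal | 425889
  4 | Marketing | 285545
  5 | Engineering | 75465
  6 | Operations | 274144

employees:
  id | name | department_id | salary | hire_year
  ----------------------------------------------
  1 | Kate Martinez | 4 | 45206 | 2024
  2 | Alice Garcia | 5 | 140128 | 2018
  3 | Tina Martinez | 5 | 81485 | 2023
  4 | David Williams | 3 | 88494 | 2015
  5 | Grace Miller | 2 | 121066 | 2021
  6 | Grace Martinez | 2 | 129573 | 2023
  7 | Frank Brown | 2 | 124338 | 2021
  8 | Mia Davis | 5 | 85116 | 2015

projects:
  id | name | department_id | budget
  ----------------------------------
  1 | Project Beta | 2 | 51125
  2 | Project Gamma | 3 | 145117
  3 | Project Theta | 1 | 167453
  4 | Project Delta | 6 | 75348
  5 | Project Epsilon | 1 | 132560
SELECT name, salary FROM employees WHERE salary < (SELECT MAX(salary) FROM employees)

Execution result:
name | salary
Kate Martinez | 45206
Tina Martinez | 81485
David Williams | 88494
Grace Miller | 121066
Grace Martinez | 129573
Frank Brown | 124338
Mia Davis | 85116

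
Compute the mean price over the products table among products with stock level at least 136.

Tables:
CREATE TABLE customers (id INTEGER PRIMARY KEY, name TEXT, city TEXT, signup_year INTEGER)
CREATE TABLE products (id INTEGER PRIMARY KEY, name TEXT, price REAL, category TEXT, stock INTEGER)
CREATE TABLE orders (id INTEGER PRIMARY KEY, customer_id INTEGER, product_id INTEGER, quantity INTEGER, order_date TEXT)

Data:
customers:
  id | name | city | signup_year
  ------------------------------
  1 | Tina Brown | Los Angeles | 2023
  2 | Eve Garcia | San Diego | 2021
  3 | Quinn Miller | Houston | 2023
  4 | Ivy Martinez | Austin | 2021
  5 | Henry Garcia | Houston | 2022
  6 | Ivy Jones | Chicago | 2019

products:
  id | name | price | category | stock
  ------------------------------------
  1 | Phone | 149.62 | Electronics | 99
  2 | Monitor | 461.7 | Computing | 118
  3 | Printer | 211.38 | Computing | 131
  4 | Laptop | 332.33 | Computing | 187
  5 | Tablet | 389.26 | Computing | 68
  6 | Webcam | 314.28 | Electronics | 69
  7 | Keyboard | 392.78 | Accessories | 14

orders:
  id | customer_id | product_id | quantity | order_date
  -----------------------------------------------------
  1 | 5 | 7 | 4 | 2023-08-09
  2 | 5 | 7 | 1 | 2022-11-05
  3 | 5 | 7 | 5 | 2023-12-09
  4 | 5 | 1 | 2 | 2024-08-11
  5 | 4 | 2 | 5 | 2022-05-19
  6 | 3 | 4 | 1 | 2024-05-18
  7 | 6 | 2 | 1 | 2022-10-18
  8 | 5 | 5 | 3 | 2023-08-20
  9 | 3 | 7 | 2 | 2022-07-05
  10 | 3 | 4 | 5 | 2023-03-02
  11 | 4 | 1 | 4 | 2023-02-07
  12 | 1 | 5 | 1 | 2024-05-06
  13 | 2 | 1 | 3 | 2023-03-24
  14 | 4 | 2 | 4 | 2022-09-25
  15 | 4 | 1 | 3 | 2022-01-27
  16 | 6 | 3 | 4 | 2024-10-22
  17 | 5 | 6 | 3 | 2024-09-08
SELECT AVG(price) FROM products WHERE stock >= 136

Execution result:
332.33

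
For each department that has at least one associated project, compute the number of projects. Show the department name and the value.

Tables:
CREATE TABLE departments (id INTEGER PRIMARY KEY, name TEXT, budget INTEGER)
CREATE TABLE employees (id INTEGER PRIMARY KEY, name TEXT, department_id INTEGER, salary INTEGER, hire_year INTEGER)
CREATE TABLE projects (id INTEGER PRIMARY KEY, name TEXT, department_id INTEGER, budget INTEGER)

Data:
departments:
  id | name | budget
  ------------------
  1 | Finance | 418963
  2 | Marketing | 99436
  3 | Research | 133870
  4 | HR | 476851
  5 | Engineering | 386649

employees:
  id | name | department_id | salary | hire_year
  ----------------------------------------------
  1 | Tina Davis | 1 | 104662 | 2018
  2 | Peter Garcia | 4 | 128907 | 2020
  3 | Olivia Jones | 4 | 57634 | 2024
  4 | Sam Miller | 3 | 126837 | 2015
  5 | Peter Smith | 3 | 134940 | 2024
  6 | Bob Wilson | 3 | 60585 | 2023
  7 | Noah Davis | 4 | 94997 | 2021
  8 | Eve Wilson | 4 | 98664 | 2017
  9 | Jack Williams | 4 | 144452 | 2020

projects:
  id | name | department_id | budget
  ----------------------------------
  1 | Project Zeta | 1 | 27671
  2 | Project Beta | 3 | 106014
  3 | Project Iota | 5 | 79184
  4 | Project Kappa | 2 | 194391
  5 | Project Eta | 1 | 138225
SELECT p.name, COUNT(*) AS n FROM projects c JOIN departments p ON c.department_id = p.id GROUP BY p.id, p.name

Execution result:
name | n
Finance | 2
Marketing | 1
Research | 1
Engineering | 1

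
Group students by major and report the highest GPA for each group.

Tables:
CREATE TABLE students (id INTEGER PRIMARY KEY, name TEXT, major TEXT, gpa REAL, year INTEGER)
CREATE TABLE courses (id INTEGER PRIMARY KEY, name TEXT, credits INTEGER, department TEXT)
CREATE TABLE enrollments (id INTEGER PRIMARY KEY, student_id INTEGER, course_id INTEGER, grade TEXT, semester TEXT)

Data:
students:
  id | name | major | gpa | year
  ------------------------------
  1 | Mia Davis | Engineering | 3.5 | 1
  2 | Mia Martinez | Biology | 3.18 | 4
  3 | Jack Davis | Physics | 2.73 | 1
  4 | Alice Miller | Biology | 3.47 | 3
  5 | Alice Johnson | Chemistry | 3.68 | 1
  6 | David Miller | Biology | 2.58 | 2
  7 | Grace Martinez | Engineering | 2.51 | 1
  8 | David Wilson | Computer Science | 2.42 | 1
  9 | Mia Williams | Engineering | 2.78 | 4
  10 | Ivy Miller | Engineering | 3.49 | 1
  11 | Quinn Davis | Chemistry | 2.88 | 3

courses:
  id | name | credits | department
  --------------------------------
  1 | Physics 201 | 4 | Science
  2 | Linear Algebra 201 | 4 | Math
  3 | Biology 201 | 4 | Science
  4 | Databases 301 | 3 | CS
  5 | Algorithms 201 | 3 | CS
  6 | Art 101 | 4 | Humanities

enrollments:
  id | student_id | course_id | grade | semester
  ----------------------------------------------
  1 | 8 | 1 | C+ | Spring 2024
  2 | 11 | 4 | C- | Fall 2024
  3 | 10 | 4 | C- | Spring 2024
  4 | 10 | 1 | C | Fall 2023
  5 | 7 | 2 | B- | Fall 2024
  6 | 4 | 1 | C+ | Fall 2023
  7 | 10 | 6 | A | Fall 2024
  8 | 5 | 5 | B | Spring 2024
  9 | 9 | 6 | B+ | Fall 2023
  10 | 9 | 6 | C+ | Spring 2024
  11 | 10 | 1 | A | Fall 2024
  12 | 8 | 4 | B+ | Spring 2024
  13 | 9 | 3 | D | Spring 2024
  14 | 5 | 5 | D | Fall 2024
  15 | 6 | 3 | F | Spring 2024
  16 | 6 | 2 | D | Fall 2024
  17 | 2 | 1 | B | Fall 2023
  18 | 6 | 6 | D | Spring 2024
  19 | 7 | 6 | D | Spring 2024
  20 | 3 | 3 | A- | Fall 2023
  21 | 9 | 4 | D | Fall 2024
SELECT major, MAX(gpa) AS max_gpa FROM students GROUP BY major

Execution result:
major | max_gpa
Biology | 3.47
Chemistry | 3.68
Computer Science | 2.42
Engineering | 3.50
Physics | 2.73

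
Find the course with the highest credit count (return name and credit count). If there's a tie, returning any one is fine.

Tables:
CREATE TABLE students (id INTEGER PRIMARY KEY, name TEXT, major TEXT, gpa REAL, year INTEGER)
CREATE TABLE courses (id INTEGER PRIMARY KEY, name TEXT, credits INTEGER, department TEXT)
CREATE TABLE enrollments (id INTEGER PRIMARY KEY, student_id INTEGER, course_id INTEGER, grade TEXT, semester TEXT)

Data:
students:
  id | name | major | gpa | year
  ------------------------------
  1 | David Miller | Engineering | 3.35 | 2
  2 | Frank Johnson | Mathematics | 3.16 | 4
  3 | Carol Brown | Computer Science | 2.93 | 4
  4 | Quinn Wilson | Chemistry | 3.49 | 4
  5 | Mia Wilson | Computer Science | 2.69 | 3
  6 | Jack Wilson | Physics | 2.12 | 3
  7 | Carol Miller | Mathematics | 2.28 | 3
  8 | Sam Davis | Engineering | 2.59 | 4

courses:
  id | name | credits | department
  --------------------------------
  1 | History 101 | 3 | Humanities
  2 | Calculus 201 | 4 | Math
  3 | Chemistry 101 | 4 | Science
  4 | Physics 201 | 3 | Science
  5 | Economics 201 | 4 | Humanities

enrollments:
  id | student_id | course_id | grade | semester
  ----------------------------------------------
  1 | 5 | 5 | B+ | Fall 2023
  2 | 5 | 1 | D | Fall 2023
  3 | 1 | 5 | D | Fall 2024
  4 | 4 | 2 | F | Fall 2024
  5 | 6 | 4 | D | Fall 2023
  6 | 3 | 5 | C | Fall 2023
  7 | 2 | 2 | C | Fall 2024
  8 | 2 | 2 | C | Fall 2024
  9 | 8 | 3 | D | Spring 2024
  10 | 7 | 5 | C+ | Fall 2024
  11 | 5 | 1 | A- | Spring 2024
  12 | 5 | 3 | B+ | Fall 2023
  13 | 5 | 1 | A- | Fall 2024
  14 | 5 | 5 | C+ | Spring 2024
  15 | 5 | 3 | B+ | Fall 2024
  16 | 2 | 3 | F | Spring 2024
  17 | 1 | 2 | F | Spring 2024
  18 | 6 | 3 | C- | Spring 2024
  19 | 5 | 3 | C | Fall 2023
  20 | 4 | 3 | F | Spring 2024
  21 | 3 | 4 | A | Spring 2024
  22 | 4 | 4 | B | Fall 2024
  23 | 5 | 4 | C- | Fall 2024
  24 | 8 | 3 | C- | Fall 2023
SELECT name, credits FROM courses ORDER BY credits DESC LIMIT 1

Execution result:
name | credits
Calculus 201 | 4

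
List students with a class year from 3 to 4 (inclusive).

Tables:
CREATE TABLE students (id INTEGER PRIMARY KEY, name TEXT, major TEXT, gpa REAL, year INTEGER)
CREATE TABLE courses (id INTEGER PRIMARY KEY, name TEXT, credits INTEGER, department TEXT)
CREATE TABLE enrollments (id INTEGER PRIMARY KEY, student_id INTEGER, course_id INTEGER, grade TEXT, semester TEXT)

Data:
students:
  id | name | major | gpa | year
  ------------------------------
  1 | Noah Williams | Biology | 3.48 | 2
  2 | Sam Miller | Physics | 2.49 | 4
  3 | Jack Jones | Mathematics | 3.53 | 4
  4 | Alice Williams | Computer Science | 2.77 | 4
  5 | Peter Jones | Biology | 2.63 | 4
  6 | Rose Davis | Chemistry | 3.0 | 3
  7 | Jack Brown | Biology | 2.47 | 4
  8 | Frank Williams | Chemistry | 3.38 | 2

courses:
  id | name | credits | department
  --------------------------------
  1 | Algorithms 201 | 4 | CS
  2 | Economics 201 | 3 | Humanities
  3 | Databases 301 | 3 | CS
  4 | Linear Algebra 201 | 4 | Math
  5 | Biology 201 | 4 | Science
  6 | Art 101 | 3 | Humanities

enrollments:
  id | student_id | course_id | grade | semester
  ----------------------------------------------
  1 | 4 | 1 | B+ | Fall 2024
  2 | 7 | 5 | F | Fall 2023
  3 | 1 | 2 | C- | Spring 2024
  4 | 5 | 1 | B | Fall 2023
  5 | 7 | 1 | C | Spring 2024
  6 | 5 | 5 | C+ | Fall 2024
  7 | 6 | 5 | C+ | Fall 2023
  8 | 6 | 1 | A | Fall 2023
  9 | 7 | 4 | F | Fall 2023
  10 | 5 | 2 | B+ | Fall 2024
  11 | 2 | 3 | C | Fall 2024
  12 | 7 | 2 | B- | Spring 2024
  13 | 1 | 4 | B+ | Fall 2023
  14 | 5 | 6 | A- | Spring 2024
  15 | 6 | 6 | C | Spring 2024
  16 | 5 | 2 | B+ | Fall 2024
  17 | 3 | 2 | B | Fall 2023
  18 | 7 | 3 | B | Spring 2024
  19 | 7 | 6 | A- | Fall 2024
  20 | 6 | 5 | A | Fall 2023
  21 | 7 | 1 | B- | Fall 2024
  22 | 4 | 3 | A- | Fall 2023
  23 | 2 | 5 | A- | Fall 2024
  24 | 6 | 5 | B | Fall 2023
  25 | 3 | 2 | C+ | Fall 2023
SELECT name, year FROM students WHERE year BETWEEN 3 AND 4

Execution result:
name | year
Sam Miller | 4
Jack Jones | 4
Alice Williams | 4
Peter Jones | 4
Rose Davis | 3
Jack Brown | 4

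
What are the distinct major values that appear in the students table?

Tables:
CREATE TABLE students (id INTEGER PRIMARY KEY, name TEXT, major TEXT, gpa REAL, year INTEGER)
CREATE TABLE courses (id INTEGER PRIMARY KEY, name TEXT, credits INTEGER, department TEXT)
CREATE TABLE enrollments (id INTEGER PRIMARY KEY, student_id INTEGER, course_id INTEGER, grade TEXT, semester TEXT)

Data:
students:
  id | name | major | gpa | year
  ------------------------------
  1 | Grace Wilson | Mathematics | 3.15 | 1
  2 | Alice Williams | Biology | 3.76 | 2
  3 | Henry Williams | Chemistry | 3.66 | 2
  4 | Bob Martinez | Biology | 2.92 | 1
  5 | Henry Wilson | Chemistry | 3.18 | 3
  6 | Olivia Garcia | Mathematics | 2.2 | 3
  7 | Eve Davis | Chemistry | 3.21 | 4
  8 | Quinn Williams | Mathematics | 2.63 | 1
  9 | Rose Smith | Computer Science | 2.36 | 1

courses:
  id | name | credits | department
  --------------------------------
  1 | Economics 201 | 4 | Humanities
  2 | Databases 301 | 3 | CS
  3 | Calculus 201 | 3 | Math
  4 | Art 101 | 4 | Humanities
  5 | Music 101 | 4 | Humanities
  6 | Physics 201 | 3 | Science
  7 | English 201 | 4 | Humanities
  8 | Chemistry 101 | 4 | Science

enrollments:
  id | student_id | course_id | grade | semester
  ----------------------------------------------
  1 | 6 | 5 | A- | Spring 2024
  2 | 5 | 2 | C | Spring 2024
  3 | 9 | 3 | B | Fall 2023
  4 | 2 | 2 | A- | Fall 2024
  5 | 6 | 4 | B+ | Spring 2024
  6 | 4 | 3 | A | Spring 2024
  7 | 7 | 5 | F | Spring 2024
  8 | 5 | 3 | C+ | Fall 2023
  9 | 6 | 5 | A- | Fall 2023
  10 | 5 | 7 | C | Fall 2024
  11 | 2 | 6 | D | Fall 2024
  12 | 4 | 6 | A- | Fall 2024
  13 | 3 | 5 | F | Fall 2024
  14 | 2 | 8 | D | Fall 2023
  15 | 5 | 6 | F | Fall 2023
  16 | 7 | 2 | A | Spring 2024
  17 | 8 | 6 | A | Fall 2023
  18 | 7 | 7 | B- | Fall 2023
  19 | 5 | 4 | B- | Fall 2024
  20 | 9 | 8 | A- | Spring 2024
SELECT DISTINCT major FROM students

Execution result:
major
Mathematics
Biology
Chemistry
Computer Science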